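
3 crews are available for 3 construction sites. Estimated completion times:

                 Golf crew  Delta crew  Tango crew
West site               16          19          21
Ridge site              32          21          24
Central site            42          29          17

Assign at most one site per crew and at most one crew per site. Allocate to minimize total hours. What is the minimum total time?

Min total: 54 hours

Optimal: Golf crew→West site (16 hours), Delta crew→Ridge site (21 hours), Tango crew→Central site (17 hours) — total 16+21+17 = 54 hours.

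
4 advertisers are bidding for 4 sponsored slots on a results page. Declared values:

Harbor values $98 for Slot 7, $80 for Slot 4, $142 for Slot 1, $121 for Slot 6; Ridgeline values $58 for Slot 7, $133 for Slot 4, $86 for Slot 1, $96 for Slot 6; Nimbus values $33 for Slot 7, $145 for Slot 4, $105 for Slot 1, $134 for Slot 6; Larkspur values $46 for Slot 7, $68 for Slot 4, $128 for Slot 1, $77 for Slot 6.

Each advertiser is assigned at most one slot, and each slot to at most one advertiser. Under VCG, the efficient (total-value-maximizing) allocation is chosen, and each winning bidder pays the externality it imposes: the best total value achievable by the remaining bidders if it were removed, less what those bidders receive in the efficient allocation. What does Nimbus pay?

Efficient allocation: Harbor→Slot 7 ($98), Ridgeline→Slot 4 ($133), Nimbus→Slot 6 ($134), Larkspur→Slot 1 ($128); total welfare W = $493.
Nimbus receives Slot 6 at value $134, so the others get W − 134 = $359.
Without Nimbus: best allocation of the remaining 3 bidders over all 4 slots is Harbor→Slot 6 ($121), Ridgeline→Slot 4 ($133), Larkspur→Slot 1 ($128), total $382.
VCG payment = (others' best without Nimbus) − (others' welfare with Nimbus) = 382 − 359 = $23.

Nimbus pays $23.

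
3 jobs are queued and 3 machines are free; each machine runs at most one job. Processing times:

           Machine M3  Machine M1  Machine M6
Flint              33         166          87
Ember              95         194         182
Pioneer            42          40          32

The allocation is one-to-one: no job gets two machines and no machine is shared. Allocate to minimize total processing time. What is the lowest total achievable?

Optimal: Flint→Machine M6 (87 min), Ember→Machine M3 (95 min), Pioneer→Machine M1 (40 min) — total 87+95+40 = 222 min.
Min-entry greedy (repeatedly take the single cheapest remaining cell) gives 259 min, worse by 37.
Swapping Pioneer↔Ember (Pioneer→Machine M3 42 min, Ember→Machine M1 194 min) adds 101.

Min total: 222 min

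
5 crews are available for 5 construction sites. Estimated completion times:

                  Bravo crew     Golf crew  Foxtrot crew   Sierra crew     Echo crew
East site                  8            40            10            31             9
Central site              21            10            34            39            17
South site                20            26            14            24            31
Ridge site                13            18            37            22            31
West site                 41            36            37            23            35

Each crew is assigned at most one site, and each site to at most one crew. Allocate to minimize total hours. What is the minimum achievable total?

Treat this as an assignment problem: match each crew to one site.
Optimal: Bravo crew→Ridge site (13 hours), Golf crew→Central site (10 hours), Foxtrot crew→South site (14 hours), Sierra crew→West site (23 hours), Echo crew→East site (9 hours) — total 13+10+14+23+9 = 69 hours.
Row-greedy (each crew in turn takes its cheapest remaining site) gives 89 hours, worse by 20.
Next-best assignment: Bravo crew→East site, Golf crew→Ridge site, Foxtrot crew→South site, Sierra crew→West site, Echo crew→Central site = 80 hours.
Every other assignment is strictly worse.

Min total: 69 hours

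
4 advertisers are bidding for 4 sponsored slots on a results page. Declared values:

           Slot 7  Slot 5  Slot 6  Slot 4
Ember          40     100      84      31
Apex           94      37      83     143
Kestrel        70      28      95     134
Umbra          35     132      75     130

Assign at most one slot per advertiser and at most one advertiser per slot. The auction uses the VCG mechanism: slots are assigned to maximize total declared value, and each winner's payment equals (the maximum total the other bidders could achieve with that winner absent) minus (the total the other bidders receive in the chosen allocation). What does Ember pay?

Efficient allocation: Ember→Slot 6 ($84), Apex→Slot 7 ($94), Kestrel→Slot 4 ($134), Umbra→Slot 5 ($132); total welfare W = $444.
Ember receives Slot 6 at value $84, so the others get W − 84 = $360.
Without Ember: best allocation of the remaining 3 bidders over all 4 slots is Apex→Slot 4 ($143), Kestrel→Slot 6 ($95), Umbra→Slot 5 ($132), total $370.
VCG payment = (others' best without Ember) − (others' welfare with Ember) = 370 − 360 = $10.

Ember pays $10.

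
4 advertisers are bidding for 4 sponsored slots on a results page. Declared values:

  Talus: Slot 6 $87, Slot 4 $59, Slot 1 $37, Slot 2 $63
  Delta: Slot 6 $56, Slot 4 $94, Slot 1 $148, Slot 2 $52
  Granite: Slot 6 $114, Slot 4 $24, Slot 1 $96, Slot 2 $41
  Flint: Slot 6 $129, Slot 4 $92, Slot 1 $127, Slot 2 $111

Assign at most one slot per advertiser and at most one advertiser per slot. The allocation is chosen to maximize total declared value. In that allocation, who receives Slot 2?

Optimal: Talus→Slot 4 ($59), Delta→Slot 1 ($148), Granite→Slot 6 ($114), Flint→Slot 2 ($111) — total 59+148+114+111 = $432.
Row-greedy (each advertiser in turn takes its best remaining slot) gives $368, worse by 64.
Swapping Granite↔Flint (Granite→Slot 2 $41, Flint→Slot 6 $129) loses 55.
Checked against all permutations: $432 is optimal.
Flint's own top slot is Slot 6 ($129), but forcing Flint→Slot 6 and reassigning the rest optimally gives only $382 — worse by 50.

Flint receives Slot 2.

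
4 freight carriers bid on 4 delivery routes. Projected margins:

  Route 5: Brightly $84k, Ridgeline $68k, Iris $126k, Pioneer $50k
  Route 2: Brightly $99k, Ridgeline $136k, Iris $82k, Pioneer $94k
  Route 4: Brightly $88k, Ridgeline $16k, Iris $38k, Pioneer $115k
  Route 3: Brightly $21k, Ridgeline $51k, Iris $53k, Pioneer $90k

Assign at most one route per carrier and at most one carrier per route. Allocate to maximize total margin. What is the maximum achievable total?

This is the linear assignment problem.
Optimal: Brightly→Route 4 ($88k), Ridgeline→Route 2 ($136k), Iris→Route 5 ($126k), Pioneer→Route 3 ($90k) — total 88+136+126+90 = $440k.
Max-entry greedy (repeatedly take the single best remaining cell) gives $398k, worse by 42.
Next-best assignment: Brightly→Route 3, Ridgeline→Route 2, Iris→Route 5, Pioneer→Route 4 = $398k.

Maximum total: $440k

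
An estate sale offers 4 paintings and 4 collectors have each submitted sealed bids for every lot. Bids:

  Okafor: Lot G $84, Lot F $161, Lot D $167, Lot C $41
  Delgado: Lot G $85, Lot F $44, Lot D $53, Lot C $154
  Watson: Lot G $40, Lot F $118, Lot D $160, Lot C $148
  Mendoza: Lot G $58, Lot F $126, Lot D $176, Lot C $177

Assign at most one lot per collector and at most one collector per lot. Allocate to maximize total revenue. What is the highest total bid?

Treat this as an assignment problem: match each collector to one lot.
Optimal: Okafor→Lot F ($161), Delgado→Lot G ($85), Watson→Lot D ($160), Mendoza→Lot C ($177) — total 161+85+160+177 = $583.
Column-greedy (each lot in turn goes to its best remaining collector) gives $570, worse by 13.

Max total: $583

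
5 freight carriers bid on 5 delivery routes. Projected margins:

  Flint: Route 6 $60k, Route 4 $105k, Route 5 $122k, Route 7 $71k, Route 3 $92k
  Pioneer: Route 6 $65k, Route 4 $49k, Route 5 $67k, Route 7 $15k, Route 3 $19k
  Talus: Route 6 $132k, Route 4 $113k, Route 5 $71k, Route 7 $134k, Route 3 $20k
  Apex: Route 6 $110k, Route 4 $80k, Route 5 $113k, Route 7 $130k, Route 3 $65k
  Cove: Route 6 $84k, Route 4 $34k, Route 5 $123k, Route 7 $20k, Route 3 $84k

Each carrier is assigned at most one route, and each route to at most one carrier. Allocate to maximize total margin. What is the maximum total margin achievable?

Maximum total: $526k

Optimal: Flint→Route 3 ($92k), Pioneer→Route 4 ($49k), Talus→Route 6 ($132k), Apex→Route 7 ($130k), Cove→Route 5 ($123k) — total 92+49+132+130+123 = $526k.
Swapping Cove↔Talus (Cove→Route 6 $84k, Talus→Route 5 $71k) loses 100.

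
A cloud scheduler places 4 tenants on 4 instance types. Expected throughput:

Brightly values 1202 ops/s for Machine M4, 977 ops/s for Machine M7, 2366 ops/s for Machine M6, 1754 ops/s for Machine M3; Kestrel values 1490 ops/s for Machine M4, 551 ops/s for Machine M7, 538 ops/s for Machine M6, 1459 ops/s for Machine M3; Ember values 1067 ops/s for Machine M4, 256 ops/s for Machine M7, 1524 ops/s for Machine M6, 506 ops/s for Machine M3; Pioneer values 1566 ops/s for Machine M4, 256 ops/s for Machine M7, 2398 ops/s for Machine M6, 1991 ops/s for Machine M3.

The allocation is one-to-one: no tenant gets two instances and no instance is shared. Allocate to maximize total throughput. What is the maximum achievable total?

Max total: 6103 ops/s

This is the linear assignment problem.
Optimal: Brightly→Machine M6 (2366 ops/s), Kestrel→Machine M4 (1490 ops/s), Ember→Machine M7 (256 ops/s), Pioneer→Machine M3 (1991 ops/s) — total 2366+1490+256+1991 = 6103 ops/s.
Row-greedy (each tenant in turn takes its best remaining instance) gives 4618 ops/s, worse by 1485.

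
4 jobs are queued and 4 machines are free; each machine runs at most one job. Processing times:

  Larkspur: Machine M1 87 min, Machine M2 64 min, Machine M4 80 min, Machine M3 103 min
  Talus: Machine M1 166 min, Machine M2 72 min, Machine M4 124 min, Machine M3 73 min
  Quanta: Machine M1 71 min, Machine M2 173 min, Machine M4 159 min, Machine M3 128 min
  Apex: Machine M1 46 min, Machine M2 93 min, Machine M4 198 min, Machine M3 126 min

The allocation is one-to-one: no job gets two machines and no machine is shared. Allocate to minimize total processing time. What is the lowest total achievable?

This is a one-to-one assignment (minimum-cost bipartite matching).
Optimal: Larkspur→Machine M4 (80 min), Talus→Machine M3 (73 min), Quanta→Machine M1 (71 min), Apex→Machine M2 (93 min) — total 80+73+71+93 = 317 min.
Row-greedy (each job in turn takes its cheapest remaining machine) gives 406 min, worse by 89.
Swapping Quanta↔Talus (Quanta→Machine M3 128 min, Talus→Machine M1 166 min) adds 150.
Every other assignment is strictly worse.

Min total: 317 min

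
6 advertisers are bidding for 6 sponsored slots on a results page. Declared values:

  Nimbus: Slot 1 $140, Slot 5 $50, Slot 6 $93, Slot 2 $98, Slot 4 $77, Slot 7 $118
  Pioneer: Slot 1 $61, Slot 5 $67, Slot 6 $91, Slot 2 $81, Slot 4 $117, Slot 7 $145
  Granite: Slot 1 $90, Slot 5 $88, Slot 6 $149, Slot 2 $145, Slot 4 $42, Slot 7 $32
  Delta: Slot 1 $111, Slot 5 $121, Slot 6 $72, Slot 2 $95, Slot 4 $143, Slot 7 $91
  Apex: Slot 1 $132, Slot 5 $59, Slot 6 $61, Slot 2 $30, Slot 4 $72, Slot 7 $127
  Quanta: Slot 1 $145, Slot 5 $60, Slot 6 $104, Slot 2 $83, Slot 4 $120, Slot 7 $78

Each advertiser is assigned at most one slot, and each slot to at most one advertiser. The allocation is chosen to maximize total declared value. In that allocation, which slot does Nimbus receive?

Nimbus receives Slot 2.

This is the linear assignment problem.
Optimal: Nimbus→Slot 2 ($98), Pioneer→Slot 7 ($145), Granite→Slot 6 ($149), Delta→Slot 5 ($121), Apex→Slot 1 ($132), Quanta→Slot 4 ($120) — total 98+145+149+121+132+120 = $765.
Max-entry greedy (repeatedly take the single best remaining cell) gives $739, worse by 26.
Swapping Nimbus↔Quanta (Nimbus→Slot 4 $77, Quanta→Slot 2 $83) loses 58.
Checked against all permutations: $765 is optimal.
Nimbus's own top slot is Slot 1 ($140), but forcing Nimbus→Slot 1 and reassigning the rest optimally gives only $754 — worse by 11.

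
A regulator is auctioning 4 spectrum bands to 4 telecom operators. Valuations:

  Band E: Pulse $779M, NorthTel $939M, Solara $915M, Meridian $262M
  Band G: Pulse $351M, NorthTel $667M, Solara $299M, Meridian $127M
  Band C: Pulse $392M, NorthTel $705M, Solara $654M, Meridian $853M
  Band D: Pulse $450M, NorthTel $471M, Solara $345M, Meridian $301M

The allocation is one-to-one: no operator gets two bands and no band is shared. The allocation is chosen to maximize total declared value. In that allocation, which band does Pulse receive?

Pulse receives Band D.

Optimal: Pulse→Band D ($450M), NorthTel→Band G ($667M), Solara→Band E ($915M), Meridian→Band C ($853M) — total 450+667+915+853 = $2885M.
Row-greedy (each operator in turn takes its best remaining band) gives $1956M, worse by 929.
Pulse's own top band is Band E ($779M), but forcing Pulse→Band E and reassigning the rest optimally gives only $2644M — worse by 241.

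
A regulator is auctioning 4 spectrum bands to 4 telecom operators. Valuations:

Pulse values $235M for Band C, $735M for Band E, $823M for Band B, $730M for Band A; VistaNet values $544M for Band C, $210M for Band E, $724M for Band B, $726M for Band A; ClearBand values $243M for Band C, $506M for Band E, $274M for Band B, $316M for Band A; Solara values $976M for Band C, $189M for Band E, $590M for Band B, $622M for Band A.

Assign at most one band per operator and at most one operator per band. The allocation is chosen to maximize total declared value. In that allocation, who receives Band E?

Treat this as an assignment problem: match each operator to one band.
Optimal: Pulse→Band B ($823M), VistaNet→Band A ($726M), ClearBand→Band E ($506M), Solara→Band C ($976M) — total 823+726+506+976 = $3031M.
Swapping Solara↔Pulse (Solara→Band B $590M, Pulse→Band C $235M) loses 974.

ClearBand receives Band E.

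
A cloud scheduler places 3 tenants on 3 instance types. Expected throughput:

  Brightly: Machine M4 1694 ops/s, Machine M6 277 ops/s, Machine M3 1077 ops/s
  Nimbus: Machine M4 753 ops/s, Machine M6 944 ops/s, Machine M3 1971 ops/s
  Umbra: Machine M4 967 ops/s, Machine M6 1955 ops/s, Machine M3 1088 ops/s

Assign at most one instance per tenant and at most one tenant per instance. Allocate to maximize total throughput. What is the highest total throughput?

Max total: 5620 ops/s

This is a one-to-one assignment (maximum-weight bipartite matching).
Optimal: Brightly→Machine M4 (1694 ops/s), Nimbus→Machine M3 (1971 ops/s), Umbra→Machine M6 (1955 ops/s) — total 1694+1971+1955 = 5620 ops/s.
Swapping Brightly↔Umbra (Brightly→Machine M6 277 ops/s, Umbra→Machine M4 967 ops/s) loses 2405.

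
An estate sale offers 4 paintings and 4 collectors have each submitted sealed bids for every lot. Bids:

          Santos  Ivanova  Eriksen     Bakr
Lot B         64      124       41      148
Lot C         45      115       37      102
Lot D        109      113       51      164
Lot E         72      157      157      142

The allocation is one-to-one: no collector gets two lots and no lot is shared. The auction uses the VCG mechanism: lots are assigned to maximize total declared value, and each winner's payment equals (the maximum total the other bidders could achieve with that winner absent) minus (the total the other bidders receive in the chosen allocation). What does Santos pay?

Efficient allocation: Santos→Lot D ($109), Ivanova→Lot C ($115), Eriksen→Lot E ($157), Bakr→Lot B ($148); total welfare W = $529.
Santos receives Lot D at value $109, so the others get W − 109 = $420.
Without Santos: best allocation of the remaining 3 bidders over all 4 lots is Ivanova→Lot B ($124), Eriksen→Lot E ($157), Bakr→Lot D ($164), total $445.
VCG payment = (others' best without Santos) − (others' welfare with Santos) = 445 − 420 = $25.

Santos pays $25.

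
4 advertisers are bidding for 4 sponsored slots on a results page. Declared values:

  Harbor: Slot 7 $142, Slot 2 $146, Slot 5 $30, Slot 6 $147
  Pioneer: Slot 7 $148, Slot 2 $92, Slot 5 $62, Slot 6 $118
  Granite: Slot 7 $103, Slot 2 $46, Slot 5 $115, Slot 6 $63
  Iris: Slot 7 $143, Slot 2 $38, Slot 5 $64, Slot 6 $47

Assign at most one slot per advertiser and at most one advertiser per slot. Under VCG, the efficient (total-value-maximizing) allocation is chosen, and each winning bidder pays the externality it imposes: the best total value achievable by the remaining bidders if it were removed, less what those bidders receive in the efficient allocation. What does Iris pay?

Efficient allocation: Harbor→Slot 2 ($146), Pioneer→Slot 6 ($118), Granite→Slot 5 ($115), Iris→Slot 7 ($143); total welfare W = $522.
Iris receives Slot 7 at value $143, so the others get W − 143 = $379.
Without Iris: best allocation of the remaining 3 bidders over all 4 slots is Harbor→Slot 6 ($147), Pioneer→Slot 7 ($148), Granite→Slot 5 ($115), total $410.
VCG payment = (others' best without Iris) − (others' welfare with Iris) = 410 − 379 = $31.

Iris pays $31.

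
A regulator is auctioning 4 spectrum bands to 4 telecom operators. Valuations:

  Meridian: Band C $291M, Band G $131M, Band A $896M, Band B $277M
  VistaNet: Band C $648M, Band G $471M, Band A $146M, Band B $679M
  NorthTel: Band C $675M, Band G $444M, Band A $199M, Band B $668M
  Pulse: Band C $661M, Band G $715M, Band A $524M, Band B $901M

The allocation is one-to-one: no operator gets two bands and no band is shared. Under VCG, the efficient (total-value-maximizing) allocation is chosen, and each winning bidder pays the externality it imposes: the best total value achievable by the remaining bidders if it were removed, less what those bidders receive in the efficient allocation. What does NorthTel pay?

Efficient allocation: Meridian→Band A ($896M), VistaNet→Band B ($679M), NorthTel→Band C ($675M), Pulse→Band G ($715M); total welfare W = $2965M.
NorthTel receives Band C at value $675M, so the others get W − 675 = $2290M.
Without NorthTel: best allocation of the remaining 3 bidders over all 4 bands is Meridian→Band A ($896M), VistaNet→Band C ($648M), Pulse→Band B ($901M), total $2445M.
VCG payment = (others' best without NorthTel) − (others' welfare with NorthTel) = 2445 − 2290 = $155M.

NorthTel pays $155M.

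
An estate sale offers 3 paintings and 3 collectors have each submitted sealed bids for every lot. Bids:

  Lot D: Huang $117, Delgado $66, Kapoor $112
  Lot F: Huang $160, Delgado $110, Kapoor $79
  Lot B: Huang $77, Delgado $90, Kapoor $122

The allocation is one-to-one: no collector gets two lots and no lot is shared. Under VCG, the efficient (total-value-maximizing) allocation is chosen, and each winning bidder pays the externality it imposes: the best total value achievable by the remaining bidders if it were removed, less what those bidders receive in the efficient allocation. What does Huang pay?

Huang pays $30.

Efficient allocation: Huang→Lot F ($160), Delgado→Lot B ($90), Kapoor→Lot D ($112); total welfare W = $362.
Huang receives Lot F at value $160, so the others get W − 160 = $202.
Without Huang: best allocation of the remaining 2 bidders over all 3 lots is Delgado→Lot F ($110), Kapoor→Lot B ($122), total $232.
VCG payment = (others' best without Huang) − (others' welfare with Huang) = 232 − 202 = $30.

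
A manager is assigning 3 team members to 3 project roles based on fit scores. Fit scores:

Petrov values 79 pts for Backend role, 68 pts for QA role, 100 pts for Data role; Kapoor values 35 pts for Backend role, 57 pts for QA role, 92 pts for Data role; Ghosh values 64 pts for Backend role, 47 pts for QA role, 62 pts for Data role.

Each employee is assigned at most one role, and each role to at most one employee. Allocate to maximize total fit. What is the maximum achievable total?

This is a one-to-one assignment (maximum-weight bipartite matching).
Optimal: Petrov→QA role (68 pts), Kapoor→Data role (92 pts), Ghosh→Backend role (64 pts) — total 68+92+64 = 224 pts.
Max-entry greedy (repeatedly take the single best remaining cell) gives 221 pts, worse by 3.
Next-best assignment: Petrov→Data role, Kapoor→QA role, Ghosh→Backend role = 221 pts.

Maximum total: 224 pts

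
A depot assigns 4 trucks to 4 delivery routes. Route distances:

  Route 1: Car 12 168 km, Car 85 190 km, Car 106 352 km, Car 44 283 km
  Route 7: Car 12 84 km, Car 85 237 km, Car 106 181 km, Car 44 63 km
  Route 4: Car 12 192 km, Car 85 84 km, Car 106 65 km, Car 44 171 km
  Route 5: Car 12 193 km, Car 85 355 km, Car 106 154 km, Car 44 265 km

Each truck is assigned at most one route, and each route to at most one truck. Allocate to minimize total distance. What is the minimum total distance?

Optimal: Car 12→Route 1 (168 km), Car 85→Route 4 (84 km), Car 106→Route 5 (154 km), Car 44→Route 7 (63 km) — total 168+84+154+63 = 469 km.
Column-greedy (each route in turn goes to its cheapest remaining truck) gives 651 km, worse by 182.
Next-best assignment: Car 12→Route 5, Car 85→Route 1, Car 106→Route 4, Car 44→Route 7 = 511 km.

Min total: 469 km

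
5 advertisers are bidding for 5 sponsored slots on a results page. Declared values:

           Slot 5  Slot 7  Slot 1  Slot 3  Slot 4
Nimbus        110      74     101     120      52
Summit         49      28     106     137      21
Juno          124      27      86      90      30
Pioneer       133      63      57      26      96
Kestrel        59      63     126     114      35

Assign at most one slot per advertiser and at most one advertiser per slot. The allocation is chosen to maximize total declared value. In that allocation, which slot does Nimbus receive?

This is a one-to-one assignment (maximum-weight bipartite matching).
Optimal: Nimbus→Slot 7 ($74), Summit→Slot 3 ($137), Juno→Slot 5 ($124), Pioneer→Slot 4 ($96), Kestrel→Slot 1 ($126) — total 74+137+124+96+126 = $557.
Row-greedy (each advertiser in turn takes its best remaining slot) gives $509, worse by 48.
Swapping Summit↔Kestrel (Summit→Slot 1 $106, Kestrel→Slot 3 $114) loses 43.
Nimbus's own top slot is Slot 3 ($120), but forcing Nimbus→Slot 3 and reassigning the rest optimally gives only $509 — worse by 48.

Nimbus receives Slot 7.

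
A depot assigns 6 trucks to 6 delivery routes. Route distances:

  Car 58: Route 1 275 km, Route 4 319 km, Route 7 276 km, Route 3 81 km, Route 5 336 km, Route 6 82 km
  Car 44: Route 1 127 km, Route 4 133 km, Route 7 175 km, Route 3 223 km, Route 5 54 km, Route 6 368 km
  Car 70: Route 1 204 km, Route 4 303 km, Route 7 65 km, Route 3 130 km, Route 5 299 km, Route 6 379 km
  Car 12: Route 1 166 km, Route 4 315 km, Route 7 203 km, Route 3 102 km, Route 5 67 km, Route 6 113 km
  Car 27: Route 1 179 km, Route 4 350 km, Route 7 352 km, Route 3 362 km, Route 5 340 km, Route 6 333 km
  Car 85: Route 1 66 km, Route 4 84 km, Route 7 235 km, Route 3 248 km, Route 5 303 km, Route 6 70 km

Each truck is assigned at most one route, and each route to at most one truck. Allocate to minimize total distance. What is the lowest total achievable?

Min total: 566 km

Optimal: Car 58→Route 6 (82 km), Car 44→Route 5 (54 km), Car 70→Route 7 (65 km), Car 12→Route 3 (102 km), Car 27→Route 1 (179 km), Car 85→Route 4 (84 km) — total 82+54+65+102+179+84 = 566 km.
Row-greedy (each truck in turn takes its cheapest remaining route) gives 576 km, worse by 10.
Swapping Car 12↔Car 27 (Car 12→Route 1 166 km, Car 27→Route 3 362 km) adds 247.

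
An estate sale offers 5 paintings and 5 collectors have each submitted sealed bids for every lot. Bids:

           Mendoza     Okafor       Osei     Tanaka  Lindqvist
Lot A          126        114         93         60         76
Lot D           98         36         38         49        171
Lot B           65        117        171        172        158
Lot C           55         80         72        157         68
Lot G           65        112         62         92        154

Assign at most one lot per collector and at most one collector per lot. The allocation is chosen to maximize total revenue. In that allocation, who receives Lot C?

Optimal: Mendoza→Lot A ($126), Okafor→Lot G ($112), Osei→Lot B ($171), Tanaka→Lot C ($157), Lindqvist→Lot D ($171) — total 126+112+171+157+171 = $737.
Column-greedy (each lot in turn goes to its best remaining collector) gives $611, worse by 126.
Swapping Okafor↔Mendoza (Okafor→Lot A $114, Mendoza→Lot G $65) loses 59.
Every other assignment is strictly worse.
Tanaka's own top lot is Lot B ($172), but forcing Tanaka→Lot B and reassigning the rest optimally gives only $653 — worse by 84.

Tanaka receives Lot C.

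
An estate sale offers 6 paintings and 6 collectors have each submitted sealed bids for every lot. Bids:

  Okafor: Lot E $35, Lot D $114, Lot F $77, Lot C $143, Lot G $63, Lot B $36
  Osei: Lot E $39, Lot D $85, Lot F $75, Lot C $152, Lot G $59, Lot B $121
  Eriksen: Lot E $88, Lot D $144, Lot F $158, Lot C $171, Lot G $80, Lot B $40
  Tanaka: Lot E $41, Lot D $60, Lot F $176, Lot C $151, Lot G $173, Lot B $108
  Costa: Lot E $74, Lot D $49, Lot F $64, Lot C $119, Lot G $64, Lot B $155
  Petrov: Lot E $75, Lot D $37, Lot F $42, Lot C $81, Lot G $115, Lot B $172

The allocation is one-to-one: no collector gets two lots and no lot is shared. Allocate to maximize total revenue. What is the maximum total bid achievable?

Max total: $843

This is a one-to-one assignment (maximum-weight bipartite matching).
Optimal: Okafor→Lot D ($114), Osei→Lot C ($152), Eriksen→Lot F ($158), Tanaka→Lot G ($173), Costa→Lot E ($74), Petrov→Lot B ($172) — total 114+152+158+173+74+172 = $843.
Max-entry greedy (repeatedly take the single best remaining cell) gives $766, worse by 77.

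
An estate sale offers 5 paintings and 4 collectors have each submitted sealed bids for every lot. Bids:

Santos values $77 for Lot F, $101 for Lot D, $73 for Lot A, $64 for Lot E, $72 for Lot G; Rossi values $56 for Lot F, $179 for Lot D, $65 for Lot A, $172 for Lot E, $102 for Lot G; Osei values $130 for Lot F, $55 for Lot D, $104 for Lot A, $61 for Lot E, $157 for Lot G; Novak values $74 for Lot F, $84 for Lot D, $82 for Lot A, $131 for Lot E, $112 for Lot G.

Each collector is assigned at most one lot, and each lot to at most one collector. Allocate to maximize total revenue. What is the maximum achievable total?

Optimal: Santos→Lot F ($77), Rossi→Lot D ($179), Osei→Lot G ($157), Novak→Lot E ($131) — total 77+179+157+131 = $544.
Column-greedy (each lot in turn goes to its best remaining collector) gives $455, worse by 89.
Next-best assignment: Santos→Lot A, Rossi→Lot D, Osei→Lot G, Novak→Lot E = $540.
Swapping Osei↔Novak (Osei→Lot E $61, Novak→Lot G $112) loses 115.
Checked against all permutations: $544 is optimal.

Maximum total: $544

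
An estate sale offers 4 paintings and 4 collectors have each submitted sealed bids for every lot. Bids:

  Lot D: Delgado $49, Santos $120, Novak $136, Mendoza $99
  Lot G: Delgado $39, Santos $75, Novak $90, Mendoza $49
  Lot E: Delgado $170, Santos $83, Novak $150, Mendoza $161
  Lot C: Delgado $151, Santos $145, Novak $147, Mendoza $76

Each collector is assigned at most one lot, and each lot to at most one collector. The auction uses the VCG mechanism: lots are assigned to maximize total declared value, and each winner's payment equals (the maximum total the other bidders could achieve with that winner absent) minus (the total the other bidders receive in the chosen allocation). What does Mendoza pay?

Efficient allocation: Delgado→Lot C ($151), Santos→Lot G ($75), Novak→Lot D ($136), Mendoza→Lot E ($161); total welfare W = $523.
Mendoza receives Lot E at value $161, so the others get W − 161 = $362.
Without Mendoza: best allocation of the remaining 3 bidders over all 4 lots is Delgado→Lot E ($170), Santos→Lot C ($145), Novak→Lot D ($136), total $451.
VCG payment = (others' best without Mendoza) − (others' welfare with Mendoza) = 451 − 362 = $89.

Mendoza pays $89.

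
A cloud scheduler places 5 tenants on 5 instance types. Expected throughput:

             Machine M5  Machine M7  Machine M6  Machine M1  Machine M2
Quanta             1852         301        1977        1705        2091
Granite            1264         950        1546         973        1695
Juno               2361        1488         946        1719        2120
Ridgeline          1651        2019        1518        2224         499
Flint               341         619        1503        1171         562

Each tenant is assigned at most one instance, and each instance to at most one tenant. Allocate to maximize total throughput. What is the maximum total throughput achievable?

Optimal: Quanta→Machine M1 (1705 ops/s), Granite→Machine M2 (1695 ops/s), Juno→Machine M5 (2361 ops/s), Ridgeline→Machine M7 (2019 ops/s), Flint→Machine M6 (1503 ops/s) — total 1705+1695+2361+2019+1503 = 9283 ops/s.
Swapping Flint↔Granite (Flint→Machine M2 562 ops/s, Granite→Machine M6 1546 ops/s) loses 1090.

Max total: 9283 ops/s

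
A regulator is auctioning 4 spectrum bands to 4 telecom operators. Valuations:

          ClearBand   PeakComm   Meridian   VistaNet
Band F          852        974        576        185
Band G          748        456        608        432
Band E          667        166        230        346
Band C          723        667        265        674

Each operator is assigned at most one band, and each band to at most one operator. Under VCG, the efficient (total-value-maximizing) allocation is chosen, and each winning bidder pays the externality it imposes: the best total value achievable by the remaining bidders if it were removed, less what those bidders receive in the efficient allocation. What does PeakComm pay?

PeakComm pays $185M.

Efficient allocation: ClearBand→Band E ($667M), PeakComm→Band F ($974M), Meridian→Band G ($608M), VistaNet→Band C ($674M); total welfare W = $2923M.
PeakComm receives Band F at value $974M, so the others get W − 974 = $1949M.
Without PeakComm: best allocation of the remaining 3 bidders over all 4 bands is ClearBand→Band F ($852M), Meridian→Band G ($608M), VistaNet→Band C ($674M), total $2134M.
VCG payment = (others' best without PeakComm) − (others' welfare with PeakComm) = 2134 − 1949 = $185M.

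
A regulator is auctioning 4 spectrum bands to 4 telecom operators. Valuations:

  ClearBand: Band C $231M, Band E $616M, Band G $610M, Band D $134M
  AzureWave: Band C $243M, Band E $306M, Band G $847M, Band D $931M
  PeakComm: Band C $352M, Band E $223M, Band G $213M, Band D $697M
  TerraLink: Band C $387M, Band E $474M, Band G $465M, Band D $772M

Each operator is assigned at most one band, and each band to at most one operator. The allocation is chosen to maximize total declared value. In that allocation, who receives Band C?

PeakComm receives Band C.

This is a one-to-one assignment (maximum-weight bipartite matching).
Optimal: ClearBand→Band E ($616M), AzureWave→Band G ($847M), PeakComm→Band C ($352M), TerraLink→Band D ($772M) — total 616+847+352+772 = $2587M.
Column-greedy (each band in turn goes to its best remaining operator) gives $2547M, worse by 40.
Swapping PeakComm↔TerraLink (PeakComm→Band D $697M, TerraLink→Band C $387M) loses 40.
No other one-to-one assignment exceeds $2587M.
PeakComm's own top band is Band D ($697M), but forcing PeakComm→Band D and reassigning the rest optimally gives only $2547M — worse by 40.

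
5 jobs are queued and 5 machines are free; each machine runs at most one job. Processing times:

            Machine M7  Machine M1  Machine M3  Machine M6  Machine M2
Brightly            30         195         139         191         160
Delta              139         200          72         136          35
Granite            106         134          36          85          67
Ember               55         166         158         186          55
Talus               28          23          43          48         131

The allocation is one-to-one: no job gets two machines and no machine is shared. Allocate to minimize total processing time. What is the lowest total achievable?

Optimal: Brightly→Machine M7 (30 min), Delta→Machine M3 (72 min), Granite→Machine M6 (85 min), Ember→Machine M2 (55 min), Talus→Machine M1 (23 min) — total 30+72+85+55+23 = 265 min.

Minimum total: 265 min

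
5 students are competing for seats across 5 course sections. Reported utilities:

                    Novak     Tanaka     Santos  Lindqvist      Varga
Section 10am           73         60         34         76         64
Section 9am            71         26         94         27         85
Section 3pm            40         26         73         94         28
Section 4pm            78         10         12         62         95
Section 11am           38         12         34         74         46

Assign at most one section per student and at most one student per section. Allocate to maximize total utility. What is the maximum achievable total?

Max total: 381 points

Treat this as an assignment problem: match each student to one section.
Optimal: Novak→Section 11am (38 points), Tanaka→Section 10am (60 points), Santos→Section 9am (94 points), Lindqvist→Section 3pm (94 points), Varga→Section 4pm (95 points) — total 38+60+94+94+95 = 381 points.
Swapping Santos↔Novak (Santos→Section 11am 34 points, Novak→Section 9am 71 points) loses 27.
Every other assignment is strictly worse.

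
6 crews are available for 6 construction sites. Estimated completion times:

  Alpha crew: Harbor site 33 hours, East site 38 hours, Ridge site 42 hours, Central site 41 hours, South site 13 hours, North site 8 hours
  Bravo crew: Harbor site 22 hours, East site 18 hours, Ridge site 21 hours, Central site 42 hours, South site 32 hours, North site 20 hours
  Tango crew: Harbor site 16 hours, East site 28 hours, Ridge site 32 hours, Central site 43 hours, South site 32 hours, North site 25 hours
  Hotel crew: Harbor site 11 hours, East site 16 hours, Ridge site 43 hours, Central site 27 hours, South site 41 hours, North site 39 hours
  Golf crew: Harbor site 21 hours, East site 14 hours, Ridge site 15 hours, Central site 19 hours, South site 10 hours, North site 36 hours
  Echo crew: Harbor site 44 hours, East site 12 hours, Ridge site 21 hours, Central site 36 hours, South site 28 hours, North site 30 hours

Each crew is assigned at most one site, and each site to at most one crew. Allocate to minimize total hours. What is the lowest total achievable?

Min total: 94 hours

This is the linear assignment problem.
Optimal: Alpha crew→North site (8 hours), Bravo crew→Ridge site (21 hours), Tango crew→Harbor site (16 hours), Hotel crew→Central site (27 hours), Golf crew→South site (10 hours), Echo crew→East site (12 hours) — total 8+21+16+27+10+12 = 94 hours.
Min-entry greedy (repeatedly take the single cheapest remaining cell) gives 105 hours, worse by 11.
Next-best assignment: Alpha crew→North site, Bravo crew→East site, Tango crew→Harbor site, Hotel crew→Central site, Golf crew→South site, Echo crew→Ridge site = 100 hours.
Swapping Golf crew↔Alpha crew (Golf crew→North site 36 hours, Alpha crew→South site 13 hours) adds 31.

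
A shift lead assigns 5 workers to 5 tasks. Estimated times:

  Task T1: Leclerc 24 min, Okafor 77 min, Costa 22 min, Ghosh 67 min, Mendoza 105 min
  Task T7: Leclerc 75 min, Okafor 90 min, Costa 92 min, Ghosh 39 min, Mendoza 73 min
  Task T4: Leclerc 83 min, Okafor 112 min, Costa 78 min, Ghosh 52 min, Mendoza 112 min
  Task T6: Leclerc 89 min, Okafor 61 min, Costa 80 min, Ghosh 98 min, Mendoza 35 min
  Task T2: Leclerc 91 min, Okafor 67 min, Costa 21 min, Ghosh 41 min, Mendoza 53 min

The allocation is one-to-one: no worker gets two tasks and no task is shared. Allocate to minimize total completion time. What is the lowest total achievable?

This is the linear assignment problem.
Optimal: Leclerc→Task T1 (24 min), Okafor→Task T7 (90 min), Costa→Task T2 (21 min), Ghosh→Task T4 (52 min), Mendoza→Task T6 (35 min) — total 24+90+21+52+35 = 222 min.
Column-greedy (each task in turn goes to its cheapest remaining worker) gives 246 min, worse by 24.
Swapping Costa↔Leclerc (Costa→Task T1 22 min, Leclerc→Task T2 91 min) adds 68.
Every other assignment is strictly worse.

Minimum total: 222 min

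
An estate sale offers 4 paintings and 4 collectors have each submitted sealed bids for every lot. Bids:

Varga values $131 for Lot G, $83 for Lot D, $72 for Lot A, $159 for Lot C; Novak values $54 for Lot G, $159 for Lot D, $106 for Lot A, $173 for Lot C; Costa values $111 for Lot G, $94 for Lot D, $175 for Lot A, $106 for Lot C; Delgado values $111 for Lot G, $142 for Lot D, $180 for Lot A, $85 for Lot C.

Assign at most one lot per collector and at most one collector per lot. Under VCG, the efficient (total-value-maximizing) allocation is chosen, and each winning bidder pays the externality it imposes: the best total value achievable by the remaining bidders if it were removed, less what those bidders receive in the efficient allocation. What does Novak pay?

Novak pays $28.

Efficient allocation: Varga→Lot G ($131), Novak→Lot C ($173), Costa→Lot A ($175), Delgado→Lot D ($142); total welfare W = $621.
Novak receives Lot C at value $173, so the others get W − 173 = $448.
Without Novak: best allocation of the remaining 3 bidders over all 4 lots is Varga→Lot C ($159), Costa→Lot A ($175), Delgado→Lot D ($142), total $476.
VCG payment = (others' best without Novak) − (others' welfare with Novak) = 476 − 448 = $28.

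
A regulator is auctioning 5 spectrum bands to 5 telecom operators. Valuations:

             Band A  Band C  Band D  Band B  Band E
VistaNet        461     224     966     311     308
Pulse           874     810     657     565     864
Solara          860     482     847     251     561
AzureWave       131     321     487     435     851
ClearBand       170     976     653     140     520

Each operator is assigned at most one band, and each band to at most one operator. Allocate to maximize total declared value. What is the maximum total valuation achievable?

Optimal: VistaNet→Band D ($966M), Pulse→Band B ($565M), Solara→Band A ($860M), AzureWave→Band E ($851M), ClearBand→Band C ($976M) — total 966+565+860+851+976 = $4218M.
Column-greedy (each band in turn goes to its best remaining operator) gives $3812M, worse by 406.
Swapping ClearBand↔AzureWave (ClearBand→Band E $520M, AzureWave→Band C $321M) loses 986.
Every other assignment is strictly worse.

Maximum total: $4218M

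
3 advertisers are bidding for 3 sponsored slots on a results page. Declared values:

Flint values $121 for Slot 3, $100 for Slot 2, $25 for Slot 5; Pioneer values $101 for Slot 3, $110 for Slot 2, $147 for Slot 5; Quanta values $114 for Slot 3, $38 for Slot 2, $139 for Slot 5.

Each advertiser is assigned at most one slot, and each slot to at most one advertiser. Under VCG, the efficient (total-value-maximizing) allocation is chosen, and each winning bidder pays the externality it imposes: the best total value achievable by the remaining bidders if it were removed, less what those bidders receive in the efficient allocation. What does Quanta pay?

Efficient allocation: Flint→Slot 3 ($121), Pioneer→Slot 2 ($110), Quanta→Slot 5 ($139); total welfare W = $370.
Quanta receives Slot 5 at value $139, so the others get W − 139 = $231.
Without Quanta: best allocation of the remaining 2 bidders over all 3 slots is Flint→Slot 3 ($121), Pioneer→Slot 5 ($147), total $268.
VCG payment = (others' best without Quanta) − (others' welfare with Quanta) = 268 − 231 = $37.

Quanta pays $37.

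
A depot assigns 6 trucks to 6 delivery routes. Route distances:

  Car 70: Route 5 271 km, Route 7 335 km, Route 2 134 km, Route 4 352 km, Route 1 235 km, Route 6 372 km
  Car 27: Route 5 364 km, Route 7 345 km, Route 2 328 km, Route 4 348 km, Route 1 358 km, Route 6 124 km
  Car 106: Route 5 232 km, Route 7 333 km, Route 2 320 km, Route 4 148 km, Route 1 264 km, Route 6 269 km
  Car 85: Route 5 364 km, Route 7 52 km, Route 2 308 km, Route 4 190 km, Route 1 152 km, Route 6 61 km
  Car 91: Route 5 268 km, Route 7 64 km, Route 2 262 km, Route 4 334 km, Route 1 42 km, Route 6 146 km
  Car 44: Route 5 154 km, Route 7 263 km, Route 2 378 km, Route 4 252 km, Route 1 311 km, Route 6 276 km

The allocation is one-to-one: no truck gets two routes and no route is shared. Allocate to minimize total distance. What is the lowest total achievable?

Optimal: Car 70→Route 2 (134 km), Car 27→Route 6 (124 km), Car 106→Route 4 (148 km), Car 85→Route 7 (52 km), Car 91→Route 1 (42 km), Car 44→Route 5 (154 km) — total 134+124+148+52+42+154 = 654 km.
Every other assignment is strictly worse.

Minimum total: 654 km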